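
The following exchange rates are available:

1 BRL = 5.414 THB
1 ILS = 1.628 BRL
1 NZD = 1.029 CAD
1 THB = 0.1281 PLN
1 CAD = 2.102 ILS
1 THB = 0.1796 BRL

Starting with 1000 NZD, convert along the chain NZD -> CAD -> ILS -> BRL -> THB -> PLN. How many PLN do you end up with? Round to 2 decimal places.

2442.14

1000 NZD × 1.029 = 1029 CAD
1029 CAD × 2.102 = 2162.958 ILS
2162.958 ILS × 1.628 = 3521.295624 BRL
3521.295624 BRL × 5.414 = 19064.294508336 THB
19064.294508336 THB × 0.1281 = 2442.1361265178416 PLN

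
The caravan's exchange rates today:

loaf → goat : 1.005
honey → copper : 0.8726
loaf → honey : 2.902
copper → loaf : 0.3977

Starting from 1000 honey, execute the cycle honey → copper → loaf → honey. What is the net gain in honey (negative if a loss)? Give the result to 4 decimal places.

1000 honey × 0.8726 = 872.6 copper
872.6 copper × 0.3977 = 347.03302 loaf
347.03302 loaf × 2.902 = 1007.08982404 honey
Net change: 1007.08982404 − 1000 = 7.08982404 honey

7.0898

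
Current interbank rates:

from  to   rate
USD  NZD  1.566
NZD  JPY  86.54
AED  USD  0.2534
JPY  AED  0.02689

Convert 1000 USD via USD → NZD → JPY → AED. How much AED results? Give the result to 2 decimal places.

1000 USD × 1.566 = 1566 NZD
1566 NZD × 86.54 = 135521.64 JPY
135521.64 JPY × 0.02689 = 3644.1768996 AED

3644.18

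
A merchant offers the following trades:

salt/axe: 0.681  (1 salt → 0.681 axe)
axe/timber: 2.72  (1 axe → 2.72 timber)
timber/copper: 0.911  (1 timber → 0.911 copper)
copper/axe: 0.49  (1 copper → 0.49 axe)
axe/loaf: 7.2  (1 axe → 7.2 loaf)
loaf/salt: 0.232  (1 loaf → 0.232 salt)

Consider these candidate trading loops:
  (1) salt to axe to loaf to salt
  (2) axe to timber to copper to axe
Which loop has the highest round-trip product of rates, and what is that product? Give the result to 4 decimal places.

1.2142

(1) 0.681 × 7.2 × 0.232 = 1.13754
(2) 2.72 × 0.911 × 0.49 = 1.21418
Highest is cycle (2) at 1.2142 (>1, arbitrage).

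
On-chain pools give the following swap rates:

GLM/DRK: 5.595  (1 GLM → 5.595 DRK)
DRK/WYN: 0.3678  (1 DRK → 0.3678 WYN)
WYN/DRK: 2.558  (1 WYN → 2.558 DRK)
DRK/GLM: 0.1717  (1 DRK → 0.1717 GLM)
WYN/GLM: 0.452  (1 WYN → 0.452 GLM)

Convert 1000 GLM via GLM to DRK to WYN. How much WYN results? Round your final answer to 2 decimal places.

2057.84

1000 GLM × 5.595 = 5595 DRK
5595 DRK × 0.3678 = 2057.841 WYN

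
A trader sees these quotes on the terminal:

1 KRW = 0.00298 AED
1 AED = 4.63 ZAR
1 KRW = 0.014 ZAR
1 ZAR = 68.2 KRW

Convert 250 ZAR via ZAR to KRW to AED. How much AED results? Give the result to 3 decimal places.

250 ZAR × 68.2 = 17050 KRW
17050 KRW × 0.00298 = 50.809 AED

50.809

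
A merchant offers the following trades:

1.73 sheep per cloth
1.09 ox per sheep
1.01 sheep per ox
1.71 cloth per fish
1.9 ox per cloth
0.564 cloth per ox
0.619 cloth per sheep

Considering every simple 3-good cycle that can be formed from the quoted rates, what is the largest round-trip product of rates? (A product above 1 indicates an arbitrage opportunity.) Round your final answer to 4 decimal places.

sheep→cloth→ox→sheep: 0.619 × 1.9 × 1.01 = 1.18786
sheep→ox→cloth→sheep: 1.09 × 0.564 × 1.73 = 1.06353
Maximum is sheep→cloth→ox→sheep at 1.1879; arbitrage exists.

1.1879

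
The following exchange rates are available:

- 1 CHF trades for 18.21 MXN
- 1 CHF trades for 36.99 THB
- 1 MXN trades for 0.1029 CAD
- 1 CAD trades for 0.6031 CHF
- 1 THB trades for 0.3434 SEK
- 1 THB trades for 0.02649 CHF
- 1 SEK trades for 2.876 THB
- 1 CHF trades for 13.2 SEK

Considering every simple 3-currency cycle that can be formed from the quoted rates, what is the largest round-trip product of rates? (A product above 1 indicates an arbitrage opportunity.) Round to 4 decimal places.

CHF→MXN→CAD→CHF: 18.21 × 0.1029 × 0.6031 = 1.13009
CHF→SEK→THB→CHF: 13.2 × 2.876 × 0.02649 = 1.00565
Maximum is CHF→MXN→CAD→CHF at 1.1301; arbitrage exists.

1.1301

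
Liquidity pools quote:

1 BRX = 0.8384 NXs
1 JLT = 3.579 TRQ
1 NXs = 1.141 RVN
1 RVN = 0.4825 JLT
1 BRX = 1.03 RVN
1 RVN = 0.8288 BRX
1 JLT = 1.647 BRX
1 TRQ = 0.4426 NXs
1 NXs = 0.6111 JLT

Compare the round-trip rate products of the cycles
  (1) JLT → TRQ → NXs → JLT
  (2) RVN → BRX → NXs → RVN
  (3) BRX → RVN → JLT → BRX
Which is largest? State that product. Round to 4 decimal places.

(1) 3.579 × 0.4426 × 0.6111 = 0.96802
(2) 0.8288 × 0.8384 × 1.141 = 0.79284
(3) 1.03 × 0.4825 × 1.647 = 0.81852
Highest is cycle (1) at 0.9680 (≤1, no arbitrage).

0.9680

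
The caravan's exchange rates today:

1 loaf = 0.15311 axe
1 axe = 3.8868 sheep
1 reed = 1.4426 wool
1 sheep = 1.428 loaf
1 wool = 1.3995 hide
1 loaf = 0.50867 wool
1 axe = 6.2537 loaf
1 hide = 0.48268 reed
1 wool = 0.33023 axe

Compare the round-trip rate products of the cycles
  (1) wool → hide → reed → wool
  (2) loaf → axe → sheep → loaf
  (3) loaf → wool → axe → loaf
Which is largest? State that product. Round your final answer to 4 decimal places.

(1) 1.3995 × 0.48268 × 1.4426 = 0.97449
(2) 0.15311 × 3.8868 × 1.428 = 0.84981
(3) 0.50867 × 0.33023 × 6.2537 = 1.05048
Highest is cycle (3) at 1.0505 (>1, arbitrage).

1.0505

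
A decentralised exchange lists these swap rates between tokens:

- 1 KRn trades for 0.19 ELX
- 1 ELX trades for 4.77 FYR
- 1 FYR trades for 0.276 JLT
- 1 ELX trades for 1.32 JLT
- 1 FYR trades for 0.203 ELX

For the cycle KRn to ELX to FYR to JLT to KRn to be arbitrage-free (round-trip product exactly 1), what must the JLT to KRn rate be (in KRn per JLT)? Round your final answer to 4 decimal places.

3.9978

Known legs of the cycle: 0.19 × 4.77 × 0.276 = 0.2501388
For no arbitrage the full-cycle product must be 1, so the missing rate is 1 / 0.2501388 ≈ 3.997780.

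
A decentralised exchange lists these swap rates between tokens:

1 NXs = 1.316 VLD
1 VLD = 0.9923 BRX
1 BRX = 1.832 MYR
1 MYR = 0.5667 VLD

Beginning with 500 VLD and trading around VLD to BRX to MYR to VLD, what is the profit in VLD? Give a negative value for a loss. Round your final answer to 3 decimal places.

15.100

500 VLD × 0.9923 = 496.15 BRX
496.15 BRX × 1.832 = 908.9468 MYR
908.9468 MYR × 0.5667 = 515.10015156 VLD
Net change: 515.10015156 − 500 = 15.10015156 VLD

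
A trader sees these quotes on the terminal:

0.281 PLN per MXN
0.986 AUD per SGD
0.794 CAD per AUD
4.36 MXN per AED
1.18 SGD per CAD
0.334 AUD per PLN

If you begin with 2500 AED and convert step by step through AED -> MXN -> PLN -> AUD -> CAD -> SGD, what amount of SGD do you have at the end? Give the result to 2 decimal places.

2500 AED × 4.36 = 10900 MXN
10900 MXN × 0.281 = 3062.9 PLN
3062.9 PLN × 0.334 = 1023.0086 AUD
1023.0086 AUD × 0.794 = 812.2688284 CAD
812.2688284 CAD × 1.18 = 958.477217512 SGD

958.48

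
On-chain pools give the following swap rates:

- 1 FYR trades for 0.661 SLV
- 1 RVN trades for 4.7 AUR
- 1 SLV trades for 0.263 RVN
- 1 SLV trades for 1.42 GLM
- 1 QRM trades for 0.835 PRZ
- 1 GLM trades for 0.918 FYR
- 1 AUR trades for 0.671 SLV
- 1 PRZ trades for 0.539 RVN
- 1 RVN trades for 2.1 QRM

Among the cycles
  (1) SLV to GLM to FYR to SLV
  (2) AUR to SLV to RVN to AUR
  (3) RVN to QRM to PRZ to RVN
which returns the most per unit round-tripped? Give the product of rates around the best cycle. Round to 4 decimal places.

(1) 1.42 × 0.918 × 0.661 = 0.86165
(2) 0.671 × 0.263 × 4.7 = 0.82942
(3) 2.1 × 0.835 × 0.539 = 0.94514
Highest is cycle (3) at 0.9451 (≤1, no arbitrage).

0.9451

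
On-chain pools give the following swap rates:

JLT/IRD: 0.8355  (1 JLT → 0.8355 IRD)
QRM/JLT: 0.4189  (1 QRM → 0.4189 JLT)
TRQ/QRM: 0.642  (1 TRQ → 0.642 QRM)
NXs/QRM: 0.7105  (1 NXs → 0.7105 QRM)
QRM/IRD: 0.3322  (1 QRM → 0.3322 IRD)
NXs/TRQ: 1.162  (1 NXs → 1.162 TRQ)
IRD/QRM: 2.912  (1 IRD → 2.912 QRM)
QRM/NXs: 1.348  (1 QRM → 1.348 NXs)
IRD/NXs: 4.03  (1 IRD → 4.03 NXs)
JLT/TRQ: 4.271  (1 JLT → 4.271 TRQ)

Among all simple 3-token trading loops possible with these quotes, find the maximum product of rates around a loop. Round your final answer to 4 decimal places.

QRM→JLT→TRQ→QRM: 0.4189 × 4.271 × 0.642 = 1.14862
IRD→QRM→JLT→IRD: 2.912 × 0.4189 × 0.8355 = 1.01917
NXs→TRQ→QRM→NXs: 1.162 × 0.642 × 1.348 = 1.00561
NXs→QRM→IRD→NXs: 0.7105 × 0.3322 × 4.03 = 0.95119
Maximum is QRM→JLT→TRQ→QRM at 1.1486; arbitrage exists.

1.1486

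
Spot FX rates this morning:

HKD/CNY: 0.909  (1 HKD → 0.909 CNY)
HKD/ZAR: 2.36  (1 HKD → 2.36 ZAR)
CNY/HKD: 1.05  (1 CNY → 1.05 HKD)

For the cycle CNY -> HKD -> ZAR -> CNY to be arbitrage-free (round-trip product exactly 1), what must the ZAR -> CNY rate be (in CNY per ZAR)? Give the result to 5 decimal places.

Known legs of the cycle: 1.05 × 2.36 = 2.478
For no arbitrage the full-cycle product must be 1, so the missing rate is 1 / 2.478 ≈ 0.4035513.

0.40355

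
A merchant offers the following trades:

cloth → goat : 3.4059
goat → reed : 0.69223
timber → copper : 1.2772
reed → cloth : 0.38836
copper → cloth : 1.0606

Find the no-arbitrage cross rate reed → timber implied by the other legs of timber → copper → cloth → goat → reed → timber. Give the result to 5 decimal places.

Known legs of the cycle: 1.2772 × 1.0606 × 3.4059 × 0.69223 = 3.19369061539305624
For no arbitrage the full-cycle product must be 1, so the missing rate is 1 / 3.19369061539305624 ≈ 0.3131174.

0.31312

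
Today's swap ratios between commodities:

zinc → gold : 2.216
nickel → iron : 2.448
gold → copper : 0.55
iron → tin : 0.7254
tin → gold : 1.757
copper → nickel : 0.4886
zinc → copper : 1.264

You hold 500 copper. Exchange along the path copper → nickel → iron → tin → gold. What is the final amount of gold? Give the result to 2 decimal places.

762.23

500 copper × 0.4886 = 244.3 nickel
244.3 nickel × 2.448 = 598.0464 iron
598.0464 iron × 0.7254 = 433.82285856 tin
433.82285856 tin × 1.757 = 762.22676248992 gold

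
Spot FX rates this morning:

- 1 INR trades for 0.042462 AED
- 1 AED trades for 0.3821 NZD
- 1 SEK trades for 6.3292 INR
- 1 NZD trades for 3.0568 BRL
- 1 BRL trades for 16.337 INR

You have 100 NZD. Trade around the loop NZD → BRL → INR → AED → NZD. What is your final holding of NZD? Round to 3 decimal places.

100 NZD × 3.0568 = 305.68 BRL
305.68 BRL × 16.337 = 4993.89416 INR
4993.89416 INR × 0.042462 = 212.05073382192 AED
212.05073382192 AED × 0.3821 = 81.024585393355632 NZD

81.025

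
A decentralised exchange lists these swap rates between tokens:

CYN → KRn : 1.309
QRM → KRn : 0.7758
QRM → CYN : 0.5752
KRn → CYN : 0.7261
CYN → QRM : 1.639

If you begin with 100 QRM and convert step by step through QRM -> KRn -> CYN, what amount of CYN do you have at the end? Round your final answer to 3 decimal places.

56.331

100 QRM × 0.7758 = 77.58 KRn
77.58 KRn × 0.7261 = 56.330838 CYN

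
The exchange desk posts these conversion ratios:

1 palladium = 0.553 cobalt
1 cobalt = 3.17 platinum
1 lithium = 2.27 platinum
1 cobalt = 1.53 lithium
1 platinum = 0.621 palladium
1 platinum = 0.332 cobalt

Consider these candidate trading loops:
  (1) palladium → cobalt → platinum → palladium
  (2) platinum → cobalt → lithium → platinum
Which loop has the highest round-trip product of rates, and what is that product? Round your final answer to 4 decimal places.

(1) 0.553 × 3.17 × 0.621 = 1.08862
(2) 0.332 × 1.53 × 2.27 = 1.15307
Highest is cycle (2) at 1.1531 (>1, arbitrage).

1.1531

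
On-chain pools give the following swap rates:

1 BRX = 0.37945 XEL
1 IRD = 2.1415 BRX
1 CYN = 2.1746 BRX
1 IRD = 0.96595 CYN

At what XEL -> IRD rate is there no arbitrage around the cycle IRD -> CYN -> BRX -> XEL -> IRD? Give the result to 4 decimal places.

Known legs of the cycle: 0.96595 × 2.1746 × 0.37945 = 0.7970555454215
For no arbitrage the full-cycle product must be 1, so the missing rate is 1 / 0.7970555454215 ≈ 1.254618.

1.2546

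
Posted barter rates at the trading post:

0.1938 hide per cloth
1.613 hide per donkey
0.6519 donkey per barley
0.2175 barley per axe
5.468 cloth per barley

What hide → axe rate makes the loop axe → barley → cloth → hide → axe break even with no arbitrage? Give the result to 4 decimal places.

4.3387

Known legs of the cycle: 0.2175 × 5.468 × 0.1938 = 0.230484402
For no arbitrage the full-cycle product must be 1, so the missing rate is 1 / 0.230484402 ≈ 4.338688.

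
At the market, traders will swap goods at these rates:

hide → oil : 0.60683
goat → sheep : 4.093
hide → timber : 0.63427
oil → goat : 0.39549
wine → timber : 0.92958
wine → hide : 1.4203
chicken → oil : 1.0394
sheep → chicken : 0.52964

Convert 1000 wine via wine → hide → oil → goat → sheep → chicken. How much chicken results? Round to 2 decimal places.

1000 wine × 1.4203 = 1420.3 hide
1420.3 hide × 0.60683 = 861.880649 oil
861.880649 oil × 0.39549 = 340.86517787301 goat
340.86517787301 goat × 4.093 = 1395.16117303422993 sheep
1395.16117303422993 sheep × 0.52964 = 738.9331636858495401252 chicken

738.93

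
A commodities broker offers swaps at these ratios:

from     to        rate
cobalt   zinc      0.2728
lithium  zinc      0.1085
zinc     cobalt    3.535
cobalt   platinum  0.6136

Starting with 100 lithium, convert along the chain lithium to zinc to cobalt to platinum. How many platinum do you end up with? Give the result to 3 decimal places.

23.534

100 lithium × 0.1085 = 10.85 zinc
10.85 zinc × 3.535 = 38.35475 cobalt
38.35475 cobalt × 0.6136 = 23.5344746 platinum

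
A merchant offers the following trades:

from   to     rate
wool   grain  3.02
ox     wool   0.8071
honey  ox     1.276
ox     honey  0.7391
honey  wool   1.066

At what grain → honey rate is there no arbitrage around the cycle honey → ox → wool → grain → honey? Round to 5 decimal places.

0.32153

Known legs of the cycle: 1.276 × 0.8071 × 3.02 = 3.110175992
For no arbitrage the full-cycle product must be 1, so the missing rate is 1 / 3.110175992 ≈ 0.3215252.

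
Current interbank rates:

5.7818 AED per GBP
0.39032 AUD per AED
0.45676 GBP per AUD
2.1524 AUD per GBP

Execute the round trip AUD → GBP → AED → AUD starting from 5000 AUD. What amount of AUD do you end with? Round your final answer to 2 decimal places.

5000 AUD × 0.45676 = 2283.8 GBP
2283.8 GBP × 5.7818 = 13204.47484 AED
13204.47484 AED × 0.39032 = 5153.9706195488 AUD

5153.97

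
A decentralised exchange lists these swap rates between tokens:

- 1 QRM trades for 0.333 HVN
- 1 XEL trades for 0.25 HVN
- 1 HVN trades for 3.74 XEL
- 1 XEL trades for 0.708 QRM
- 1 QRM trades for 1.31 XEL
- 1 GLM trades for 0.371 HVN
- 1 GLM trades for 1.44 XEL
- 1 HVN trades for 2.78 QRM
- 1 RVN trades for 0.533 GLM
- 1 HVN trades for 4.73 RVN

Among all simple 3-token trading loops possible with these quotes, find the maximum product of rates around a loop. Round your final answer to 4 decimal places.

HVN→RVN→GLM→HVN: 4.73 × 0.533 × 0.371 = 0.93532
HVN→QRM→XEL→HVN: 2.78 × 1.31 × 0.25 = 0.91045
HVN→XEL→QRM→HVN: 3.74 × 0.708 × 0.333 = 0.88176
Maximum is HVN→RVN→GLM→HVN at 0.9353; no arbitrage — every cycle loses value.

0.9353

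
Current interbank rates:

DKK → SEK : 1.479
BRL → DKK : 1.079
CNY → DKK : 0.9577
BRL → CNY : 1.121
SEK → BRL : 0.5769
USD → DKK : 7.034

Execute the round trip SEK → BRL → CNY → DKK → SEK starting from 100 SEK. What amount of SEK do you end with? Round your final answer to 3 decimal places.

100 SEK × 0.5769 = 57.69 BRL
57.69 BRL × 1.121 = 64.67049 CNY
64.67049 CNY × 0.9577 = 61.934928273 DKK
61.934928273 DKK × 1.479 = 91.601758915767 SEK

91.602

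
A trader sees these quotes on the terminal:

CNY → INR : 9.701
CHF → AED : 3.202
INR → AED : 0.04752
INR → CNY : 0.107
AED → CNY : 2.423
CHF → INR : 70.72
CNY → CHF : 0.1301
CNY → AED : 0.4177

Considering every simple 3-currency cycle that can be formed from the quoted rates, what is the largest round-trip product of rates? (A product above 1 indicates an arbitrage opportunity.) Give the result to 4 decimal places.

1.1170

INR→AED→CNY→INR: 0.04752 × 2.423 × 9.701 = 1.11698
CHF→AED→CNY→CHF: 3.202 × 2.423 × 0.1301 = 1.00937
INR→CNY→CHF→INR: 0.107 × 0.1301 × 70.72 = 0.98447
Maximum is INR→AED→CNY→INR at 1.1170; arbitrage exists.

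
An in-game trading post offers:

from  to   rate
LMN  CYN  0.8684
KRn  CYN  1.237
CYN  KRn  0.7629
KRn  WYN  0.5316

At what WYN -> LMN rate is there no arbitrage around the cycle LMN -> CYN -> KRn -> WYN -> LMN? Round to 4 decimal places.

2.8394

Known legs of the cycle: 0.8684 × 0.7629 × 0.5316 = 0.352186254576
For no arbitrage the full-cycle product must be 1, so the missing rate is 1 / 0.352186254576 ≈ 2.839407.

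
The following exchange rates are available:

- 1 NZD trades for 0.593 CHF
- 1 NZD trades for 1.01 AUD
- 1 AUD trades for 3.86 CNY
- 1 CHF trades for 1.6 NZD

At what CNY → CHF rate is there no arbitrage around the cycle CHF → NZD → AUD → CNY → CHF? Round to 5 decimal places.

0.16031

Known legs of the cycle: 1.6 × 1.01 × 3.86 = 6.23776
For no arbitrage the full-cycle product must be 1, so the missing rate is 1 / 6.23776 ≈ 0.1603140.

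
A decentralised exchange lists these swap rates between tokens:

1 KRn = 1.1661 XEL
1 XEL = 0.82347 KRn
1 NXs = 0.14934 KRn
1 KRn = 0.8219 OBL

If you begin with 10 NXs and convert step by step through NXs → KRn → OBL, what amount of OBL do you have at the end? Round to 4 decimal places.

10 NXs × 0.14934 = 1.4934 KRn
1.4934 KRn × 0.8219 = 1.22742546 OBL

1.2274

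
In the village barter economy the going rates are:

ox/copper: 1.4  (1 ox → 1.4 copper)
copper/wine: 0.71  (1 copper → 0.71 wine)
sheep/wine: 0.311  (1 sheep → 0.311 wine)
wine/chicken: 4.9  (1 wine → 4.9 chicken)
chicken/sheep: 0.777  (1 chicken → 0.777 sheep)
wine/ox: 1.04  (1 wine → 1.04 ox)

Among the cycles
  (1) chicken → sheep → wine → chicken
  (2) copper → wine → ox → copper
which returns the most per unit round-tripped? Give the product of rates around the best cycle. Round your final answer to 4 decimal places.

1.1841

(1) 0.777 × 0.311 × 4.9 = 1.18407
(2) 0.71 × 1.04 × 1.4 = 1.03376
Highest is cycle (1) at 1.1841 (>1, arbitrage).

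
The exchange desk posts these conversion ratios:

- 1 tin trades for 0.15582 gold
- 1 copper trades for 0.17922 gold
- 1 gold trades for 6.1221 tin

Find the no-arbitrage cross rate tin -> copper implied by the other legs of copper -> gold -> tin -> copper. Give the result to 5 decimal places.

Known legs of the cycle: 0.17922 × 6.1221 = 1.097202762
For no arbitrage the full-cycle product must be 1, so the missing rate is 1 / 1.097202762 ≈ 0.9114086.

0.91141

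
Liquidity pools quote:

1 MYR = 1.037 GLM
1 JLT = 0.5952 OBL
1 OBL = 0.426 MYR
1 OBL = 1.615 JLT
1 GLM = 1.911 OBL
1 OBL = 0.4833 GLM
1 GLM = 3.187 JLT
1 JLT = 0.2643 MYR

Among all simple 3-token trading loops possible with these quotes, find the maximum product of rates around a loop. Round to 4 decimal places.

0.9168

OBL→GLM→JLT→OBL: 0.4833 × 3.187 × 0.5952 = 0.91677
MYR→GLM→JLT→MYR: 1.037 × 3.187 × 0.2643 = 0.87349
MYR→GLM→OBL→MYR: 1.037 × 1.911 × 0.426 = 0.84421
Maximum is OBL→GLM→JLT→OBL at 0.9168; no arbitrage — every cycle loses value.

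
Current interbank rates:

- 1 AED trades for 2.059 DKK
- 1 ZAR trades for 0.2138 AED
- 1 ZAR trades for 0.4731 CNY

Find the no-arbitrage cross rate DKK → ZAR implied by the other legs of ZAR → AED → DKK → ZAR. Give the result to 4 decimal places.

2.2716

Known legs of the cycle: 0.2138 × 2.059 = 0.4402142
For no arbitrage the full-cycle product must be 1, so the missing rate is 1 / 0.4402142 ≈ 2.271621.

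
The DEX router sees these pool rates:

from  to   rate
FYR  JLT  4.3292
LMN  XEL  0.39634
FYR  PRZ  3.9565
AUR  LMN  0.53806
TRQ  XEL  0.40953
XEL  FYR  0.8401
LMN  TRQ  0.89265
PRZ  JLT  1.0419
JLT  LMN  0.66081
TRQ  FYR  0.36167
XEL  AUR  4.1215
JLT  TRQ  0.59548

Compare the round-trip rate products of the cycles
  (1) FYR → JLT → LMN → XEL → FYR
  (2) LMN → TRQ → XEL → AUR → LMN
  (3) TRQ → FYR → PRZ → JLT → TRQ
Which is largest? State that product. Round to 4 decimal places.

(1) 4.3292 × 0.66081 × 0.39634 × 0.8401 = 0.95254
(2) 0.89265 × 0.40953 × 4.1215 × 0.53806 = 0.81069
(3) 0.36167 × 3.9565 × 1.0419 × 0.59548 = 0.88780
Highest is cycle (1) at 0.9525 (≤1, no arbitrage).

0.9525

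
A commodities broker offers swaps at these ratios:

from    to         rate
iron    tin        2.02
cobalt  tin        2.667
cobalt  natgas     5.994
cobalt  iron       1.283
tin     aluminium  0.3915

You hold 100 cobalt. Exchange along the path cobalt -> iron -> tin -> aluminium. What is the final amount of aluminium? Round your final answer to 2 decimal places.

100 cobalt × 1.283 = 128.3 iron
128.3 iron × 2.02 = 259.166 tin
259.166 tin × 0.3915 = 101.463489 aluminium

101.46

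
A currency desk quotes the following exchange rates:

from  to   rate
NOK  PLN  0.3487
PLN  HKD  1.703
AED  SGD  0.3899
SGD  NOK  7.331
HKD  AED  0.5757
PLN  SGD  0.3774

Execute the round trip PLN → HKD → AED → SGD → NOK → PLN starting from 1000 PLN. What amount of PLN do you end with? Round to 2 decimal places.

1000 PLN × 1.703 = 1703 HKD
1703 HKD × 0.5757 = 980.4171 AED
980.4171 AED × 0.3899 = 382.26462729 SGD
382.26462729 SGD × 7.331 = 2802.38198266299 NOK
2802.38198266299 NOK × 0.3487 = 977.190597354584613 PLN

977.19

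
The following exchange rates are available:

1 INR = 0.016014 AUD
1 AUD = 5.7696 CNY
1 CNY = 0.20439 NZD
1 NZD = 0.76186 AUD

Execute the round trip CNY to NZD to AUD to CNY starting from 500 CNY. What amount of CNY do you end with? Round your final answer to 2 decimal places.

500 CNY × 0.20439 = 102.195 NZD
102.195 NZD × 0.76186 = 77.8582827 AUD
77.8582827 AUD × 5.7696 = 449.21114786592 CNY

449.21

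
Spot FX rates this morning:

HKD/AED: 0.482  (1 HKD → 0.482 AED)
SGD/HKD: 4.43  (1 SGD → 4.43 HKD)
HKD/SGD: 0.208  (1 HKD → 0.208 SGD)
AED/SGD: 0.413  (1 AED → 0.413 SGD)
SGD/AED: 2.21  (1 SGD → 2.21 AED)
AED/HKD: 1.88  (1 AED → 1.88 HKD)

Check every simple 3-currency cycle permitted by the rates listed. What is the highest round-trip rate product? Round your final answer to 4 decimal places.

0.8819

AED→SGD→HKD→AED: 0.413 × 4.43 × 0.482 = 0.88186
AED→HKD→SGD→AED: 1.88 × 0.208 × 2.21 = 0.86420
Maximum is AED→SGD→HKD→AED at 0.8819; no arbitrage — every cycle loses value.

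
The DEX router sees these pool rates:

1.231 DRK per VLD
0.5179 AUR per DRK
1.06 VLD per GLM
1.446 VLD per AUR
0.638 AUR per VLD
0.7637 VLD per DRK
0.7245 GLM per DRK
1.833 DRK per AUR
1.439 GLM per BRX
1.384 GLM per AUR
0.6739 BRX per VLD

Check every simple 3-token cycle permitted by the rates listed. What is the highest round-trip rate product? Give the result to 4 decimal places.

1.0279

GLM→VLD→BRX→GLM: 1.06 × 0.6739 × 1.439 = 1.02793
DRK→GLM→VLD→DRK: 0.7245 × 1.06 × 1.231 = 0.94537
GLM→VLD→AUR→GLM: 1.06 × 0.638 × 1.384 = 0.93597
DRK→AUR→VLD→DRK: 0.5179 × 1.446 × 1.231 = 0.92188
DRK→VLD→AUR→DRK: 0.7637 × 0.638 × 1.833 = 0.89311
Maximum is GLM→VLD→BRX→GLM at 1.0279; arbitrage exists.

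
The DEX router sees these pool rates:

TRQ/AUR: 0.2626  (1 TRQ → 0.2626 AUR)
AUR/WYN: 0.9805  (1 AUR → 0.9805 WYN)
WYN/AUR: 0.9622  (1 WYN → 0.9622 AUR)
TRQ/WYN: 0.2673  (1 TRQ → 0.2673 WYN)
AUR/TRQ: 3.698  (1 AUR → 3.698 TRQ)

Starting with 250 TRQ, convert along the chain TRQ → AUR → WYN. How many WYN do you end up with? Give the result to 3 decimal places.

64.370

250 TRQ × 0.2626 = 65.65 AUR
65.65 AUR × 0.9805 = 64.369825 WYN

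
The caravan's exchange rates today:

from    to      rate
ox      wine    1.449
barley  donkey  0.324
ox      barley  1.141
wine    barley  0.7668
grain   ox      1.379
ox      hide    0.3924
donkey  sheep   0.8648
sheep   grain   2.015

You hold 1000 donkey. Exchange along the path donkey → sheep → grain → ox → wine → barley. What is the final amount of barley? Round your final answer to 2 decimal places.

1000 donkey × 0.8648 = 864.8 sheep
864.8 sheep × 2.015 = 1742.572 grain
1742.572 grain × 1.379 = 2403.006788 ox
2403.006788 ox × 1.449 = 3481.956835812 wine
3481.956835812 wine × 0.7668 = 2669.9645017006416 barley

2669.96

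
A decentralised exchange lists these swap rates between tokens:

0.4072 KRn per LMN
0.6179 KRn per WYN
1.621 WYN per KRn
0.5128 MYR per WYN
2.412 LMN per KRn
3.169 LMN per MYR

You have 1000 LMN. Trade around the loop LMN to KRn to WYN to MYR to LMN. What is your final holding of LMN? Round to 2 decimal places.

1000 LMN × 0.4072 = 407.2 KRn
407.2 KRn × 1.621 = 660.0712 WYN
660.0712 WYN × 0.5128 = 338.48451136 MYR
338.48451136 MYR × 3.169 = 1072.65741649984 LMN

1072.66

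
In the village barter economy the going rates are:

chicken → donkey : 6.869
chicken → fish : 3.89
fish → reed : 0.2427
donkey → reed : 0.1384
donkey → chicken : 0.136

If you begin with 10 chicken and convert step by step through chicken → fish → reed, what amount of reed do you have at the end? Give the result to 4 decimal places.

9.4410

10 chicken × 3.89 = 38.9 fish
38.9 fish × 0.2427 = 9.44103 reed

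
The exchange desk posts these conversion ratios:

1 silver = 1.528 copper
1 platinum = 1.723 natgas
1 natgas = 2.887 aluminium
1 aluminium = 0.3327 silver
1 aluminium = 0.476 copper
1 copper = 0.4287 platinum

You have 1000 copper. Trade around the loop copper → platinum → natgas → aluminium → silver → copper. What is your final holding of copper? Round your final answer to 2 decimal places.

1000 copper × 0.4287 = 428.7 platinum
428.7 platinum × 1.723 = 738.6501 natgas
738.6501 natgas × 2.887 = 2132.4828387 aluminium
2132.4828387 aluminium × 0.3327 = 709.47704043549 silver
709.47704043549 silver × 1.528 = 1084.08091778542872 copper

1084.08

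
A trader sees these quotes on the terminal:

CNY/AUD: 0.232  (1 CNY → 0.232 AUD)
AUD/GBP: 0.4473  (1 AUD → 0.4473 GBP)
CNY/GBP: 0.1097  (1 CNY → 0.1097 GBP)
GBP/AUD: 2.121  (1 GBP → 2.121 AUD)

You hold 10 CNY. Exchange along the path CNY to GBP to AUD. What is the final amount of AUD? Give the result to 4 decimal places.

10 CNY × 0.1097 = 1.097 GBP
1.097 GBP × 2.121 = 2.326737 AUD

2.3267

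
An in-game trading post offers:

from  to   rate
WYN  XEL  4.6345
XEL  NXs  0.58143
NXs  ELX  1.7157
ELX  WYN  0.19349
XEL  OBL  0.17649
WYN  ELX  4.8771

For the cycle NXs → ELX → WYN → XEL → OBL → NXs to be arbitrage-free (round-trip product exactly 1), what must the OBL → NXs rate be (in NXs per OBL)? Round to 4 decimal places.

Known legs of the cycle: 1.7157 × 0.19349 × 4.6345 × 0.17649 = 0.271533154801573665
For no arbitrage the full-cycle product must be 1, so the missing rate is 1 / 0.271533154801573665 ≈ 3.682792.

3.6828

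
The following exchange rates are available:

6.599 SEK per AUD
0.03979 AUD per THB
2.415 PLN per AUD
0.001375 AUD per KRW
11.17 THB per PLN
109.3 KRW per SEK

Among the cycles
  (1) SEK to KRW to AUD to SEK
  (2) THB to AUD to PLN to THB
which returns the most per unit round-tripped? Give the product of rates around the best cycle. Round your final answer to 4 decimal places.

1.0734

(1) 109.3 × 0.001375 × 6.599 = 0.99175
(2) 0.03979 × 2.415 × 11.17 = 1.07336
Highest is cycle (2) at 1.0734 (>1, arbitrage).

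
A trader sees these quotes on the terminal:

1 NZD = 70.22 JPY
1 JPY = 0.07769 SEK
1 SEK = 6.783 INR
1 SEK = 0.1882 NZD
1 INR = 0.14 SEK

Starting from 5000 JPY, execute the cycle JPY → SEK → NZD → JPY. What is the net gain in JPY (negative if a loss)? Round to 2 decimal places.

133.52

5000 JPY × 0.07769 = 388.45 SEK
388.45 SEK × 0.1882 = 73.10629 NZD
73.10629 NZD × 70.22 = 5133.5236838 JPY
Net change: 5133.5236838 − 5000 = 133.5236838 JPY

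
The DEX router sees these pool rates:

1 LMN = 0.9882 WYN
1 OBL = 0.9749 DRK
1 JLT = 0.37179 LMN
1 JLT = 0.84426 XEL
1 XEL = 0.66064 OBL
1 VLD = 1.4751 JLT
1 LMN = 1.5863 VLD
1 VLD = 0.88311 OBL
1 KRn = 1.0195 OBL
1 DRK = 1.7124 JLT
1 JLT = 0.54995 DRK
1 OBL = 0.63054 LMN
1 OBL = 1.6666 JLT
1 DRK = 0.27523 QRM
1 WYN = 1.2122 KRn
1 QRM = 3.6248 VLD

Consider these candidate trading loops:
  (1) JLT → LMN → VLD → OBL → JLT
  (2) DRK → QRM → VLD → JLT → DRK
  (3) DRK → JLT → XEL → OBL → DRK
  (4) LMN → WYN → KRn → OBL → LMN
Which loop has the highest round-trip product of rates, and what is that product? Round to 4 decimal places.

0.9311

(1) 0.37179 × 1.5863 × 0.88311 × 1.6666 = 0.86802
(2) 0.27523 × 3.6248 × 1.4751 × 0.54995 = 0.80933
(3) 1.7124 × 0.84426 × 0.66064 × 0.9749 = 0.93112
(4) 0.9882 × 1.2122 × 1.0195 × 0.63054 = 0.77005
Highest is cycle (3) at 0.9311 (≤1, no arbitrage).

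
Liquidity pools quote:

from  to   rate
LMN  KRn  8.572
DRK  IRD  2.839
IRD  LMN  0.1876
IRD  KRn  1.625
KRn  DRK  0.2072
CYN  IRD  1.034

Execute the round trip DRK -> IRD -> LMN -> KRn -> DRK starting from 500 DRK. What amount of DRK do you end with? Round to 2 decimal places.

500 DRK × 2.839 = 1419.5 IRD
1419.5 IRD × 0.1876 = 266.2982 LMN
266.2982 LMN × 8.572 = 2282.7081704 KRn
2282.7081704 KRn × 0.2072 = 472.97713290688 DRK

472.98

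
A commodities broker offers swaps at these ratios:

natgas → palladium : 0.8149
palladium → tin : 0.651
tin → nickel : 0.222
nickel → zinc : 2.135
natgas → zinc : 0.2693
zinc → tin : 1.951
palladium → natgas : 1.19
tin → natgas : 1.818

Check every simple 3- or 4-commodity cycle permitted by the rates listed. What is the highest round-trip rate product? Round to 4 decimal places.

natgas→palladium→tin→natgas: 0.8149 × 0.651 × 1.818 = 0.96445
natgas→zinc→tin→natgas: 0.2693 × 1.951 × 1.818 = 0.95519
zinc→tin→nickel→zinc: 1.951 × 0.222 × 2.135 = 0.92472
Maximum is natgas→palladium→tin→natgas at 0.9644; no arbitrage — every cycle loses value.

0.9644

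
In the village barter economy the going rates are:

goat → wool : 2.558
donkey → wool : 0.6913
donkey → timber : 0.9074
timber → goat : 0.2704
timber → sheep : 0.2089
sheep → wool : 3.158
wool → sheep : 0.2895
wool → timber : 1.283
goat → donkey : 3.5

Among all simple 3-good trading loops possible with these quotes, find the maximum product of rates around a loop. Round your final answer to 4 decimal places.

0.8874

timber→goat→wool→timber: 0.2704 × 2.558 × 1.283 = 0.88743
timber→goat→donkey→timber: 0.2704 × 3.5 × 0.9074 = 0.85876
sheep→wool→timber→sheep: 3.158 × 1.283 × 0.2089 = 0.84640
Maximum is timber→goat→wool→timber at 0.8874; no arbitrage — every cycle loses value.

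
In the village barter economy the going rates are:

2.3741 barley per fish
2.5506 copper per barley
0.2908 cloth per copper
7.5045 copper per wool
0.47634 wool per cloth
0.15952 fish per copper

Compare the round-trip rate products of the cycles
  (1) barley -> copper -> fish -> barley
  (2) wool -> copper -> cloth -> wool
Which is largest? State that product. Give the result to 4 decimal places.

1.0395

(1) 2.5506 × 0.15952 × 2.3741 = 0.96595
(2) 7.5045 × 0.2908 × 0.47634 = 1.03952
Highest is cycle (2) at 1.0395 (>1, arbitrage).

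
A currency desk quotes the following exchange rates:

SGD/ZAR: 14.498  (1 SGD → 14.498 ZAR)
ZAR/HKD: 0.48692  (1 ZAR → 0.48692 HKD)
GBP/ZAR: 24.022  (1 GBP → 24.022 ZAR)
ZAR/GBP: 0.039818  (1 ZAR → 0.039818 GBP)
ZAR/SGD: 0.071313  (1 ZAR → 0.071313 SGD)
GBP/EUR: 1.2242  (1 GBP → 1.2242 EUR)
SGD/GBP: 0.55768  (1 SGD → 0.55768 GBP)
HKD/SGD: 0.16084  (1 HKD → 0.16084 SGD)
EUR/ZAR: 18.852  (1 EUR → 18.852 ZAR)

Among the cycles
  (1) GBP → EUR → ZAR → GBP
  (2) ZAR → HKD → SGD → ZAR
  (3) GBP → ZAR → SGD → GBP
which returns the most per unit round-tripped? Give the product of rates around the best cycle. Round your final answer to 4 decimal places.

1.1354

(1) 1.2242 × 18.852 × 0.039818 = 0.91894
(2) 0.48692 × 0.16084 × 14.498 = 1.13543
(3) 24.022 × 0.071313 × 0.55768 = 0.95535
Highest is cycle (2) at 1.1354 (>1, arbitrage).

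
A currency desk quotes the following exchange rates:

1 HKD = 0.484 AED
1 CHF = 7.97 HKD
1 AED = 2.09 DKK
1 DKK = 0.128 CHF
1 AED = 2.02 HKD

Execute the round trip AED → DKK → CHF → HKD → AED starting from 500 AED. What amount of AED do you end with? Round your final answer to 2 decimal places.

500 AED × 2.09 = 1045 DKK
1045 DKK × 0.128 = 133.76 CHF
133.76 CHF × 7.97 = 1066.0672 HKD
1066.0672 HKD × 0.484 = 515.9765248 AED

515.98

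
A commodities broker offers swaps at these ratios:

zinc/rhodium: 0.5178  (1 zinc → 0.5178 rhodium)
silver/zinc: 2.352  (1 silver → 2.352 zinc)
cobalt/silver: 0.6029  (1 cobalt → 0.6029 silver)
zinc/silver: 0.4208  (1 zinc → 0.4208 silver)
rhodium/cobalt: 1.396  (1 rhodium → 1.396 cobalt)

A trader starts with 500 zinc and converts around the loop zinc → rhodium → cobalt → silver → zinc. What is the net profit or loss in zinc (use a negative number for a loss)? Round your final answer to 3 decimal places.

500 zinc × 0.5178 = 258.9 rhodium
258.9 rhodium × 1.396 = 361.4244 cobalt
361.4244 cobalt × 0.6029 = 217.90277076 silver
217.90277076 silver × 2.352 = 512.50731682752 zinc
Net change: 512.50731682752 − 500 = 12.50731682752 zinc

12.507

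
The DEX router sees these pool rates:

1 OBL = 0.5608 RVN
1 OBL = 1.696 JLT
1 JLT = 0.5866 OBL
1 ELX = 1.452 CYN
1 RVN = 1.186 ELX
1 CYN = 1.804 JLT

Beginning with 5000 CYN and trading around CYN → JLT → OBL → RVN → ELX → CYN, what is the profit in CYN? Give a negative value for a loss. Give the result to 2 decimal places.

5000 CYN × 1.804 = 9020 JLT
9020 JLT × 0.5866 = 5291.132 OBL
5291.132 OBL × 0.5608 = 2967.2668256 RVN
2967.2668256 RVN × 1.186 = 3519.1784551616 ELX
3519.1784551616 ELX × 1.452 = 5109.8471168946432 CYN
Net change: 5109.8471168946432 − 5000 = 109.8471168946432 CYN

109.85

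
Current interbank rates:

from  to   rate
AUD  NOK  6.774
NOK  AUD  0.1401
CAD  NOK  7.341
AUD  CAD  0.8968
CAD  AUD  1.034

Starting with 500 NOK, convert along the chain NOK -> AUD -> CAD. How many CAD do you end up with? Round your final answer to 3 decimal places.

62.821

500 NOK × 0.1401 = 70.05 AUD
70.05 AUD × 0.8968 = 62.82084 CAD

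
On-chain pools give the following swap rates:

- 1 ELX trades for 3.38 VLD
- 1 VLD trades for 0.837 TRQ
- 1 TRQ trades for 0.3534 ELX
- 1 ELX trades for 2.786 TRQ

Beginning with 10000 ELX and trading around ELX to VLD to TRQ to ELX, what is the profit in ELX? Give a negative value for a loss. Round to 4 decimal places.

-2.1020

10000 ELX × 3.38 = 33800 VLD
33800 VLD × 0.837 = 28290.6 TRQ
28290.6 TRQ × 0.3534 = 9997.89804 ELX
Net change: 9997.89804 − 10000 = -2.10196 ELX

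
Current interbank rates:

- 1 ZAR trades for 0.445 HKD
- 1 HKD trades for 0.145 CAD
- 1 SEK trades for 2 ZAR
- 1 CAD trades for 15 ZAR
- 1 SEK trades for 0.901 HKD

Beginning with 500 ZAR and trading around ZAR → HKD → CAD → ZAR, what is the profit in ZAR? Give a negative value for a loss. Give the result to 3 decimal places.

-16.063

500 ZAR × 0.445 = 222.5 HKD
222.5 HKD × 0.145 = 32.2625 CAD
32.2625 CAD × 15 = 483.9375 ZAR
Net change: 483.9375 − 500 = -16.0625 ZAR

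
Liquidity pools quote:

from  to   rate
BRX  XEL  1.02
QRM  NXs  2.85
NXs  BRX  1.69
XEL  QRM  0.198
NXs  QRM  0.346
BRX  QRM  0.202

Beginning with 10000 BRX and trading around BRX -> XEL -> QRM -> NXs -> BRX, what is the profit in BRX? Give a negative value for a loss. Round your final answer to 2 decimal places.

-272.60

10000 BRX × 1.02 = 10200 XEL
10200 XEL × 0.198 = 2019.6 QRM
2019.6 QRM × 2.85 = 5755.86 NXs
5755.86 NXs × 1.69 = 9727.4034 BRX
Net change: 9727.4034 − 10000 = -272.5966 BRX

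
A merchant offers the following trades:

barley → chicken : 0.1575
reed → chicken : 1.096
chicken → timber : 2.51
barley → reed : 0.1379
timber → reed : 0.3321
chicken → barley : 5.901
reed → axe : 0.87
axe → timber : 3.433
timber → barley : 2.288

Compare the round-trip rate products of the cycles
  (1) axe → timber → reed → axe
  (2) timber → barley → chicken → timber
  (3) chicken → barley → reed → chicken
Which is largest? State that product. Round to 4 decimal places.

(1) 3.433 × 0.3321 × 0.87 = 0.99189
(2) 2.288 × 0.1575 × 2.51 = 0.90450
(3) 5.901 × 0.1379 × 1.096 = 0.89187
Highest is cycle (1) at 0.9919 (≤1, no arbitrage).

0.9919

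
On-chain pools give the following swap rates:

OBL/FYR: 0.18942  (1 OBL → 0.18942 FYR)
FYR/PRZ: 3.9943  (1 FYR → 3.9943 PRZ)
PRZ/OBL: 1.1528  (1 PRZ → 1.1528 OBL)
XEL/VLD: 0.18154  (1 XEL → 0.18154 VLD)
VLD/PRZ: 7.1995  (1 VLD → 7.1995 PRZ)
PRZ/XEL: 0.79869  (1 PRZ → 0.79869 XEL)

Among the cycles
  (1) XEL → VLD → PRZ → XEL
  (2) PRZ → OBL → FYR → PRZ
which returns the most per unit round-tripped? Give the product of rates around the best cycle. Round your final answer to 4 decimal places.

1.0439

(1) 0.18154 × 7.1995 × 0.79869 = 1.04389
(2) 1.1528 × 0.18942 × 3.9943 = 0.87221
Highest is cycle (1) at 1.0439 (>1, arbitrage).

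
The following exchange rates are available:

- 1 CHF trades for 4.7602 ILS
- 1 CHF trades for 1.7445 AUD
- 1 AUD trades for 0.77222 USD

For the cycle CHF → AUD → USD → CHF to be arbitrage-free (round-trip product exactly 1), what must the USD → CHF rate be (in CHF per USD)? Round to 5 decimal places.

0.74231

Known legs of the cycle: 1.7445 × 0.77222 = 1.34713779
For no arbitrage the full-cycle product must be 1, so the missing rate is 1 / 1.34713779 ≈ 0.7423146.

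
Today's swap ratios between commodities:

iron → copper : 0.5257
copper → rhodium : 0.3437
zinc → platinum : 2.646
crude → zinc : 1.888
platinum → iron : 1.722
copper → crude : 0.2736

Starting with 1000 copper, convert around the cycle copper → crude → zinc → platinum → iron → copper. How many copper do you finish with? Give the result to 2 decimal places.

1000 copper × 0.2736 = 273.6 crude
273.6 crude × 1.888 = 516.5568 zinc
516.5568 zinc × 2.646 = 1366.8092928 platinum
1366.8092928 platinum × 1.722 = 2353.6456022016 iron
2353.6456022016 iron × 0.5257 = 1237.31149307738112 copper

1237.31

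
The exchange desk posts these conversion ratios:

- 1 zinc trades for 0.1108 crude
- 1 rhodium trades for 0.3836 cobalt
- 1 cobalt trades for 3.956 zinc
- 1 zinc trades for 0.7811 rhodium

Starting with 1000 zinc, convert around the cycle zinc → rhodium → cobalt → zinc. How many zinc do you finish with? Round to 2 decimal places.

1185.34

1000 zinc × 0.7811 = 781.1 rhodium
781.1 rhodium × 0.3836 = 299.62996 cobalt
299.62996 cobalt × 3.956 = 1185.33612176 zinc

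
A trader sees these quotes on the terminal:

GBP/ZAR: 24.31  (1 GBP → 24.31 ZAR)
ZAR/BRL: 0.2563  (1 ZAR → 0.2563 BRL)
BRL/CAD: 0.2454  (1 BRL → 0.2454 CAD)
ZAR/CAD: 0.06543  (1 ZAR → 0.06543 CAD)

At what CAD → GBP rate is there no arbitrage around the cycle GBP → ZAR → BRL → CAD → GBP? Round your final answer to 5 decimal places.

Known legs of the cycle: 24.31 × 0.2563 × 0.2454 = 1.5290022462
For no arbitrage the full-cycle product must be 1, so the missing rate is 1 / 1.5290022462 ≈ 0.6540213.

0.65402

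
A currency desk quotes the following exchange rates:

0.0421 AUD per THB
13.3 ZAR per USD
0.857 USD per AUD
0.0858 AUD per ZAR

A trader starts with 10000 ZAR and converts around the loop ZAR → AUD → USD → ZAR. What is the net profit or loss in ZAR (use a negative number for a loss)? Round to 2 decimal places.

10000 ZAR × 0.0858 = 858 AUD
858 AUD × 0.857 = 735.306 USD
735.306 USD × 13.3 = 9779.5698 ZAR
Net change: 9779.5698 − 10000 = -220.4302 ZAR

-220.43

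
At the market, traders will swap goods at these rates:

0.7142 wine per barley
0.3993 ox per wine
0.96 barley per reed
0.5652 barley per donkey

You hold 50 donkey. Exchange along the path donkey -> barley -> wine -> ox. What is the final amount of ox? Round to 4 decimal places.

50 donkey × 0.5652 = 28.26 barley
28.26 barley × 0.7142 = 20.183292 wine
20.183292 wine × 0.3993 = 8.0591884956 ox

8.0592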